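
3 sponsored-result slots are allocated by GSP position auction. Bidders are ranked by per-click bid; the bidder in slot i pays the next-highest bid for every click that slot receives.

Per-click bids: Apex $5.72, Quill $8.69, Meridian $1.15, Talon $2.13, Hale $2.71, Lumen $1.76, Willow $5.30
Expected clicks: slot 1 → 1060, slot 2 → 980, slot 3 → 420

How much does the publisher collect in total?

Per-click bids in order: $8.69 (Quill) > $5.72 (Apex) > $5.30 (Willow) > $2.71 (Hale) > …
Slot 1: Quill pays $5.72 × 1060 = $6063.20
Slot 2: Apex pays $5.30 × 980 = $5194.00
Slot 3: Willow pays $2.71 × 420 = $1138.20
Total = $12395.40

Total revenue: $12395.40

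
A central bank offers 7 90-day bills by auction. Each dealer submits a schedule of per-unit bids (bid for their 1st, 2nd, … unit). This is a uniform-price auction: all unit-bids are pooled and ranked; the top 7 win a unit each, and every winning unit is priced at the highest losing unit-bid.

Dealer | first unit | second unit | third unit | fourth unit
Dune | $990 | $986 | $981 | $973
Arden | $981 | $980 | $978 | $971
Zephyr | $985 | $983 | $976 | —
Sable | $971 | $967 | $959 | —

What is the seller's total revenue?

Total revenue: $6,846

All unit-bids, highest first — top 7: 990 (Dune-1), 986 (Dune-2), 985 (Zephyr-1), 983 (Zephyr-2), 981 (Dune-3), 981 (Arden-1), 980 (Arden-2)
The (k+1)-th unit-bid is $978.
Allocation: Arden 2, Dune 3, Zephyr 2. Every unit priced at $978.
Revenue = 7 × 978 = $6,846.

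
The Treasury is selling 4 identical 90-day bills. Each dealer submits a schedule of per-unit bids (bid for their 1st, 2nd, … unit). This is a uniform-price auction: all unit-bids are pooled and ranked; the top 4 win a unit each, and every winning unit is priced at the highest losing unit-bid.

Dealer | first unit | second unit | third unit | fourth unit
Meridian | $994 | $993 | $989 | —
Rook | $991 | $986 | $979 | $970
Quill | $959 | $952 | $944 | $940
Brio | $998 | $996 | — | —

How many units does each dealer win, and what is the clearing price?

Brio 2, Meridian 2; clearing price $991

All unit-bids, highest first — top 4: 998 (Brio-1), 996 (Brio-2), 994 (Meridian-1), 993 (Meridian-2)
The (k+1)-th unit-bid is $991.
Allocation: Brio 2, Meridian 2.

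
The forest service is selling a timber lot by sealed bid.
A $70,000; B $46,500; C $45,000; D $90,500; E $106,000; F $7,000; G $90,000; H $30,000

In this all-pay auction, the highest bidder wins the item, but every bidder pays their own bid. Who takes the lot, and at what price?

Bids ranked: 106,000 (E) > 90,500 (D) > 90,000 (G) > 70,000 (A) > 46,500 (B) > 45,000 (C) > …
E wins with the top bid; all bids are sunk regardless.

E pays $106,000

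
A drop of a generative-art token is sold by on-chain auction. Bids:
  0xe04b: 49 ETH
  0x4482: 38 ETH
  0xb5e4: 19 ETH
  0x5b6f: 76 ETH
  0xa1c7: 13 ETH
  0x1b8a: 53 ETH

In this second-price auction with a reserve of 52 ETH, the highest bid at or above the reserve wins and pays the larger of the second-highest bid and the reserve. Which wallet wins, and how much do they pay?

Second-price auction with a reserve of 52 ETH: the highest bid at or above the reserve wins and pays the larger of the second-highest bid and the reserve.
Bids in order: 76 (0x5b6f) > 53 (0x1b8a) > 49 (0xe04b) > 38 (0x4482) > 19 (0xb5e4) > 13 (0xa1c7)
0x5b6f has the top bid at or above the reserve (76 ETH).
max(second-highest 53 ETH, reserve 52 ETH) = 53 ETH; the reserve does not bind.

0x5b6f pays 53 ETH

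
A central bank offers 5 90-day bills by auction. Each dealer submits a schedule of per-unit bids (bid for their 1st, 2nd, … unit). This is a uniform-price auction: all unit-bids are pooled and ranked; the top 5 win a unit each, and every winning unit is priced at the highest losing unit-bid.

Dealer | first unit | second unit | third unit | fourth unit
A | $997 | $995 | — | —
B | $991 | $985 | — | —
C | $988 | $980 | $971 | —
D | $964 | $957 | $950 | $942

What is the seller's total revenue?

Total revenue: $4,900

Merging the schedules and taking the best 5: 997 (A-1), 995 (A-2), 991 (B-1), 988 (C-1), 985 (B-2)
Highest rejected unit-bid = $980.
Allocation: A 2, B 2, C 1. Every unit priced at $980.
Revenue = 5 × 980 = $4,900.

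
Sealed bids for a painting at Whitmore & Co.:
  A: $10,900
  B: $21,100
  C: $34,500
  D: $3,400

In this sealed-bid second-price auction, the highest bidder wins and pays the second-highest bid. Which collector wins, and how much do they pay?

C pays $21,100

Bids in order: 34,500 (C) > 21,100 (B) > 10,900 (A) > 3,400 (D)
C is highest; pays the second-highest bid, $21,100.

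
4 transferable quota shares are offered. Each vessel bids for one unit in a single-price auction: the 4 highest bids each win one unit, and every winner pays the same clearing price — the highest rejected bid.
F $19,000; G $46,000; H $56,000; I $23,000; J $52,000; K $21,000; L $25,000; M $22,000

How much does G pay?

Ordering the bids: 56,000 (H), 52,000 (J), 46,000 (G), 25,000 (L), 23,000 (I), 22,000 (M), …
The 4 highest are H, J, G, L.
Highest unsuccessful bid: $23,000 → clearing price.
G wins → pays $23,000.

G pays $23,000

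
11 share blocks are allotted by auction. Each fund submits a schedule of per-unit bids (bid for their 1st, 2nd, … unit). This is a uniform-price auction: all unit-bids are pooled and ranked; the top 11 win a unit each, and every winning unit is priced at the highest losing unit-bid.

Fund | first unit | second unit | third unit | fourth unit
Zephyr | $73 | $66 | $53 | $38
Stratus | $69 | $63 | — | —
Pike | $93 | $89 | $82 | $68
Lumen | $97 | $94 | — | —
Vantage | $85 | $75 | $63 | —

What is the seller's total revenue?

Total revenue: $693

Pooled unit-bids ranked (top 11): 97 (Lumen-1), 94 (Lumen-2), 93 (Pike-1), 89 (Pike-2), 85 (Vantage-1), 82 (Pike-3), 75 (Vantage-2), 73 (Zephyr-1), 69 (Stratus-1), 68 (Pike-4), 66 (Zephyr-2)
First bid not allocated: $63.
Allocation: Lumen 2, Pike 4, Stratus 1, Vantage 2, Zephyr 2. Every unit priced at $63.
Revenue = 11 × 63 = $693.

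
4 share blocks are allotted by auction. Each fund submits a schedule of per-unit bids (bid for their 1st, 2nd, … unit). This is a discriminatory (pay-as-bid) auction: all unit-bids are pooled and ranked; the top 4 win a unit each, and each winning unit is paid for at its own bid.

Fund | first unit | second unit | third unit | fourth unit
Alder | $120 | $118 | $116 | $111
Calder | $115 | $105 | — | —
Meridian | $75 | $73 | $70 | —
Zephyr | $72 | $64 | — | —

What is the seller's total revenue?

All unit-bids, highest first — top 4: 120 (Alder-1), 118 (Alder-2), 116 (Alder-3), 115 (Calder-1)
Next rejected bid: $111 (not a price — pay-as-bid).
Each winning unit pays its own bid.
Revenue = 120 + 118 + 116 + 115 = $469.

Total revenue: $469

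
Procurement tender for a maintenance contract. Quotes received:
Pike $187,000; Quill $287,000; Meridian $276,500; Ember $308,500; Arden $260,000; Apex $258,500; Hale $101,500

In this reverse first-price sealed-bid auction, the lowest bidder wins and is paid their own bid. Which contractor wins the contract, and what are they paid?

Rule: the lowest bidder wins and is paid their own bid.
Bids in order: 101,500 (Hale) < 187,000 (Pike) < 258,500 (Apex) < 260,000 (Arden) < 276,500 (Meridian) < 287,000 (Quill) < …
Hale has the lowest bid and is paid exactly that: $101,500.

Hale is paid $101,500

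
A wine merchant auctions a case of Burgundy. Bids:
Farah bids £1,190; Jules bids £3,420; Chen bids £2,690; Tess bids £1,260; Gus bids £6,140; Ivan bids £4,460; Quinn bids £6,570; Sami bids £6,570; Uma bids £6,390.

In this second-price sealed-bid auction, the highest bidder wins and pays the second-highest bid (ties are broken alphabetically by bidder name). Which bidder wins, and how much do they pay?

Sorting bids: 6,570 (Quinn) > 6,570 (Sami) > 6,390 (Uma) > 6,140 (Gus) > 4,460 (Ivan) > 3,420 (Jules) > …
Tie at £6,570 → Quinn wins by tie-break.
Quinn is highest; pays the second-highest bid, £6,570.

Quinn pays £6,570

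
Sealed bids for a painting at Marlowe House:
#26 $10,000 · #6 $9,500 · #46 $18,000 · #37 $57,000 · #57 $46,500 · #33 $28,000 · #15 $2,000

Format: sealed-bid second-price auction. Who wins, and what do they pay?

#37 pays $46,500

Sealed-bid second-price auction: the highest bidder wins and pays the second-highest bid.
Bids ranked: 57,000 (#37) > 46,500 (#57) > 28,000 (#33) > 18,000 (#46) > 10,000 (#26) > 9,500 (#6) > …
Second-price: #37 pays #57's bid of $46,500.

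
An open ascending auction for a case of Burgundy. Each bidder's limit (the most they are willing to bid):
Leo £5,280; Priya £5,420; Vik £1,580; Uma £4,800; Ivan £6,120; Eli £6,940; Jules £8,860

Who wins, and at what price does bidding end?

Limits in order: 8,860 (Jules) > 6,940 (Eli) > 6,120 (Ivan) > 5,420 (Priya) > 5,280 (Leo) > 4,800 (Uma) > …
Bidding ends when Eli exits at £6,940; Jules takes it.

Jules wins at £6,940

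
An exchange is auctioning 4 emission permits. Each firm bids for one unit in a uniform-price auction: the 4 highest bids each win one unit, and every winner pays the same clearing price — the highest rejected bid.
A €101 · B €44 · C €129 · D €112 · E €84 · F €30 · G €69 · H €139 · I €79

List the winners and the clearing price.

Bids ranked high→low: 139 (H), 129 (C), 112 (D), 101 (A), 84 (E), 79 (I), …
Top 4: H, C, D, A.
First losing bid is E's €84, which sets the uniform price.

H, C, D, A; each pays €84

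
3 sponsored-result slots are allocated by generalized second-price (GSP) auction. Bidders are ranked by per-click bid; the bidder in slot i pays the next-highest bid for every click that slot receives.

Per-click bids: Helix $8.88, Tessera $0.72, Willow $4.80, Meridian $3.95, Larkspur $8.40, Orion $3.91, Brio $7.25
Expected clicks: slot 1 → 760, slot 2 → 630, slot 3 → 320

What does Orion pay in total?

Orion pays $0.00

Sorting advertisers: $8.88 (Helix) > $8.40 (Larkspur) > $7.25 (Brio) > $4.80 (Willow) > …
Orion ranks below slot 3 → no slot, pays nothing.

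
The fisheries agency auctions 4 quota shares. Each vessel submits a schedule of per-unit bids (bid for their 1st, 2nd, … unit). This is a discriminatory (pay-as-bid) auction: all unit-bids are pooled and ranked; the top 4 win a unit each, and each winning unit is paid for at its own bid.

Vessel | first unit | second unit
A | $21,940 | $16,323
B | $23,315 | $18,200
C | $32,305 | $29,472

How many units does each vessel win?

Pooled unit-bids ranked (top 4): 32,305 (C-1), 29,472 (C-2), 23,315 (B-1), 21,940 (A-1)
Next rejected bid: $18,200 (not a price — pay-as-bid).
Allocation: A 1, B 1, C 2.

A 1, B 1, C 2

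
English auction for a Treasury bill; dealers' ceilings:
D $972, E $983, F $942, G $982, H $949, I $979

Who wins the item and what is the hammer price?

E wins at $982

Limits ranked: 983 (E) > 982 (G) > 979 (I) > 972 (D) > 949 (H) > 942 (F)
Once the price passes $982, only E is left; the hammer falls at G's limit of $982.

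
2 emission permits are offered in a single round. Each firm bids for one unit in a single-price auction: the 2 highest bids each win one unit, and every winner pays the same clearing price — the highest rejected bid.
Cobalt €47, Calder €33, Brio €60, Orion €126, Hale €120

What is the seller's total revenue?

Sorting: 126 (Orion), 120 (Hale), 60 (Brio), 47 (Cobalt), …
The 2 highest are Orion, Hale.
Highest unsuccessful bid: €60 → clearing price.
Total revenue = 2 × €60 = €120.

Total revenue: €120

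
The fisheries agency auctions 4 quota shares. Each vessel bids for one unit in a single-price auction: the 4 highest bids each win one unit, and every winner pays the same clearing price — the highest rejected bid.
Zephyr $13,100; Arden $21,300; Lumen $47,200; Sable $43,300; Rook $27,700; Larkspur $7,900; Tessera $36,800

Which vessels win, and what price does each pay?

Ordering the bids: 47,200 (Lumen), 43,300 (Sable), 36,800 (Tessera), 27,700 (Rook), 21,300 (Arden), 13,100 (Zephyr), …
Winners (4 units): Lumen, Sable, Tessera, Rook.
Highest unsuccessful bid: $21,300 → clearing price.

Lumen, Sable, Tessera, Rook; each pays $21,300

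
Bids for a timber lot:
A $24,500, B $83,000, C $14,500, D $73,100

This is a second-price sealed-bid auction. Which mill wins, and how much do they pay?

Rule: the highest bidder wins and pays the second-highest bid.
Bids ranked: 83,000 (B) > 73,100 (D) > 24,500 (A) > 14,500 (C)
Second-price: B pays D's bid of $73,100.

B pays $73,100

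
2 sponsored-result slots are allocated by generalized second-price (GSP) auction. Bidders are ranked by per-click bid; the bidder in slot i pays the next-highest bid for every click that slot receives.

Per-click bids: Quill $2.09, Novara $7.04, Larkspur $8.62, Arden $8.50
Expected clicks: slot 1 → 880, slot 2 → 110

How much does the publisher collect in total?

Ranked by bid: $8.62 (Larkspur) > $8.50 (Arden) > $7.04 (Novara) > …
Slot 1: Larkspur pays $8.50 × 880 = $7480.00
Slot 2: Arden pays $7.04 × 110 = $774.40
Total = $8254.40

Total revenue: $8254.40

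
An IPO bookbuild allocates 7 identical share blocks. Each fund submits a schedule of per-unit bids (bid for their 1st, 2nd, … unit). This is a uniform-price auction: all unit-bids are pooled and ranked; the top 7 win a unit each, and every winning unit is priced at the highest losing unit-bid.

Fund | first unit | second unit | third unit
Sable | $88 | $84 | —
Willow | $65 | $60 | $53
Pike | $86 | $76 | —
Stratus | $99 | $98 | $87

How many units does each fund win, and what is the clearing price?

Pike 2, Sable 2, Stratus 3; clearing price $65

All unit-bids, highest first — top 7: 99 (Stratus-1), 98 (Stratus-2), 88 (Sable-1), 87 (Stratus-3), 86 (Pike-1), 84 (Sable-2), 76 (Pike-2)
Highest rejected unit-bid = $65.
Allocation: Pike 2, Sable 2, Stratus 3.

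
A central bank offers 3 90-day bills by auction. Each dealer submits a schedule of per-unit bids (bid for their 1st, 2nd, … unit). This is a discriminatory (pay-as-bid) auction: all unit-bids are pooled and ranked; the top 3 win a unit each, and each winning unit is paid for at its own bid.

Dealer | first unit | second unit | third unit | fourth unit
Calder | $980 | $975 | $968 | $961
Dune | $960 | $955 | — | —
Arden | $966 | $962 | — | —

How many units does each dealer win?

All unit-bids, highest first — top 3: 980 (Calder-1), 975 (Calder-2), 968 (Calder-3)
Next rejected bid: $966 (not a price — pay-as-bid).
Allocation: Calder 3.

Calder 3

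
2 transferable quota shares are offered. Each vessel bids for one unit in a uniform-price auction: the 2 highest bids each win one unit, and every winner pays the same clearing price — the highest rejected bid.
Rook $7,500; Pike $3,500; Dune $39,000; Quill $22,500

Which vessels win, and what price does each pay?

Dune, Quill; each pays $7,500

Bids ranked high→low: 39,000 (Dune), 22,500 (Quill), 7,500 (Rook), 3,500 (Pike)
Top 2: Dune, Quill.
Clearing price = highest rejected bid = $7,500.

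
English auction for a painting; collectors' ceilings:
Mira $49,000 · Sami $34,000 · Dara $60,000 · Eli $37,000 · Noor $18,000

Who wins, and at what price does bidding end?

Dara wins at $49,000

Sorting limits: 60,000 (Dara) > 49,000 (Mira) > 37,000 (Eli) > 34,000 (Sami) > 18,000 (Noor)
Mira is the last rival to drop out, at $49,000; Dara remains and wins at that price.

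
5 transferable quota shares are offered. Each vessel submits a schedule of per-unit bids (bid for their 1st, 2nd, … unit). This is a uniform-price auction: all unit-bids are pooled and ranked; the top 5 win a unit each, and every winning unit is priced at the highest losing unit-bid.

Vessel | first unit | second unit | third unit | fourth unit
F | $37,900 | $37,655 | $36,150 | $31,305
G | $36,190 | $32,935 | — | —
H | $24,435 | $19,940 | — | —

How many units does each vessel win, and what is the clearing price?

F 3, G 2; clearing price $31,305

Merging the schedules and taking the best 5: 37,900 (F-1), 37,655 (F-2), 36,190 (G-1), 36,150 (F-3), 32,935 (G-2)
First bid not allocated: $31,305.
Allocation: F 3, G 2.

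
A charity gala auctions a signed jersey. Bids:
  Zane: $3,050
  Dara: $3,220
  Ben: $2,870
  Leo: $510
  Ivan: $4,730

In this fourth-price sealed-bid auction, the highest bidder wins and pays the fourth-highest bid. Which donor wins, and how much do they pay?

Ivan pays $2,870

Sorting bids: 4,730 (Ivan) > 3,220 (Dara) > 3,050 (Zane) > 2,870 (Ben) > 510 (Leo)
Ivan is highest; pays the fourth-highest bid, $2,870.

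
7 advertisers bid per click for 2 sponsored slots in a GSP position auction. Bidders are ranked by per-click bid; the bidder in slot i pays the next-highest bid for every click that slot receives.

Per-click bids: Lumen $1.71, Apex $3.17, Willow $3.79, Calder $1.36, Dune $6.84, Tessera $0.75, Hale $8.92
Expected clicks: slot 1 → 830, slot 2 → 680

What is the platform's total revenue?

Total revenue: $8254.40

Sorting advertisers: $8.92 (Hale) > $6.84 (Dune) > $3.79 (Willow) > …
Slot 1: Hale pays $6.84 × 830 = $5677.20
Slot 2: Dune pays $3.79 × 680 = $2577.20
Total = $8254.40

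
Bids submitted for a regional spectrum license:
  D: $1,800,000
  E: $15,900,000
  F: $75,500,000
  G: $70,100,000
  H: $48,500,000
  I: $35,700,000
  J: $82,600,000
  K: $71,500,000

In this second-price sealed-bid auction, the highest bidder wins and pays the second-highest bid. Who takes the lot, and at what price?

Rule: the highest bidder wins and pays the second-highest bid.
Sorting bids: 82,600,000 (J) > 75,500,000 (F) > 71,500,000 (K) > 70,100,000 (G) > 48,500,000 (H) > 35,700,000 (I) > …
J wins with the highest bid; price is set by the runner-up at $75,500,000.

J pays $75,500,000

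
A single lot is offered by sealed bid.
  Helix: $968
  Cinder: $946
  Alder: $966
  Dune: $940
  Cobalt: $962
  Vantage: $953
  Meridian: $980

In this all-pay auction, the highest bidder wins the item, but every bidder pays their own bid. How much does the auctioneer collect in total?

Total revenue: $6,715

Bids in order: 980 (Meridian) > 968 (Helix) > 966 (Alder) > 962 (Cobalt) > 953 (Vantage) > 946 (Cinder) > …
Every bidder forfeits their bid regardless of winning.
Revenue = 968 + 946 + 966 + 940 + 962 + 953 + 980 = $6,715.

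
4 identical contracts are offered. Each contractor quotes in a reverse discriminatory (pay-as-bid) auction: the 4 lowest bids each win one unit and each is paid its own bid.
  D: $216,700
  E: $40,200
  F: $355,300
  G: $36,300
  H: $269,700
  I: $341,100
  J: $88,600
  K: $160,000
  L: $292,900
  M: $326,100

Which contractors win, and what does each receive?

Bids ranked low→high: 36,300 (G), 40,200 (E), 88,600 (J), 160,000 (K), 216,700 (D), 269,700 (H), …
Winners (4 units): G, E, J, K.
Each winner is paid its own bid: G $36,300, E $40,200, J $88,600, K $160,000.

G $36,300, E $40,200, J $88,600, K $160,000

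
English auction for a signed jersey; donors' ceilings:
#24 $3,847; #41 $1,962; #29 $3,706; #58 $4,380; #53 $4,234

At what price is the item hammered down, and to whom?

#58 wins at $4,234

Limits in order: 4,380 (#58) > 4,234 (#53) > 3,847 (#24) > 3,706 (#29) > 1,962 (#41)
Once the price passes $4,234, only #58 is left; the hammer falls at #53's limit of $4,234.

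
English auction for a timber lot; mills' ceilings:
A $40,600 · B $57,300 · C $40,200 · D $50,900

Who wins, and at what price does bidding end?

Open ascending-bid auction: the price rises until one bidder remains; the winner pays the price at which the last rival dropped out.
Limits ranked: 57,300 (B) > 50,900 (D) > 40,600 (A) > 40,200 (C)
Bidding ends when D exits at $50,900; B takes it.

B wins at $50,900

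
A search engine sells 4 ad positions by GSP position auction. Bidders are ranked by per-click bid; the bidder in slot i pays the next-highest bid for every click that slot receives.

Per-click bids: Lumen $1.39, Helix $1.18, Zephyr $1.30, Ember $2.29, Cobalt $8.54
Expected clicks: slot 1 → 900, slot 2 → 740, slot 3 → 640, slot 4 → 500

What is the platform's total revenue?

Total revenue: $4511.60

Ranked by bid: $8.54 (Cobalt) > $2.29 (Ember) > $1.39 (Lumen) > $1.30 (Zephyr) > $1.18 (Helix)
Slot 1: Cobalt pays $2.29 × 900 = $2061.00
Slot 2: Ember pays $1.39 × 740 = $1028.60
Slot 3: Lumen pays $1.30 × 640 = $832.00
Slot 4: Zephyr pays $1.18 × 500 = $590.00
Total = $4511.60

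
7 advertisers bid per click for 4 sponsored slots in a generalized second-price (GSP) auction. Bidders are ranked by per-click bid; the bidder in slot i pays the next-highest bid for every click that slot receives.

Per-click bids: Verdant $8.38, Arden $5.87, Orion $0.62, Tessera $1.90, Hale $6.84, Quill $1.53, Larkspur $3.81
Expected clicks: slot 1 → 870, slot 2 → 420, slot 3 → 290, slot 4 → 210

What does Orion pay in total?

Orion pays $0.00

Sorting advertisers: $8.38 (Verdant) > $6.84 (Hale) > $5.87 (Arden) > $3.81 (Larkspur) > $1.90 (Tessera) > …
Orion ranks below slot 4 → no slot, pays nothing.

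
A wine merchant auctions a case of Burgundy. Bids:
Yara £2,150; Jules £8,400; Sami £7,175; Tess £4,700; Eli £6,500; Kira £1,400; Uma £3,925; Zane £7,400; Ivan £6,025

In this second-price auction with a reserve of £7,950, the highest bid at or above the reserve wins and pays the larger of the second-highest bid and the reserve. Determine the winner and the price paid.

Jules pays £7,950

Bids in order: 8,400 (Jules) > 7,400 (Zane) > 7,175 (Sami) > 6,500 (Eli) > 6,025 (Ivan) > 4,700 (Tess) > …
Highest eligible bid: Jules at £8,400.
Second-highest bid £7,400 is below the reserve £7,950, so the reserve binds → payment £7,950.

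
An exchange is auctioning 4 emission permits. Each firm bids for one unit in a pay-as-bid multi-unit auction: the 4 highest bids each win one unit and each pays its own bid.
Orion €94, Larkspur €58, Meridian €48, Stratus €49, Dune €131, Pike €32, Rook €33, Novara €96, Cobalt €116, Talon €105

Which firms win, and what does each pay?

Dune €131, Cobalt €116, Talon €105, Novara €96

Ordering the bids: 131 (Dune), 116 (Cobalt), 105 (Talon), 96 (Novara), 94 (Orion), 58 (Larkspur), …
The 4 highest are Dune, Cobalt, Talon, Novara.
Each winner pays its own bid: Dune €131, Cobalt €116, Talon €105, Novara €96.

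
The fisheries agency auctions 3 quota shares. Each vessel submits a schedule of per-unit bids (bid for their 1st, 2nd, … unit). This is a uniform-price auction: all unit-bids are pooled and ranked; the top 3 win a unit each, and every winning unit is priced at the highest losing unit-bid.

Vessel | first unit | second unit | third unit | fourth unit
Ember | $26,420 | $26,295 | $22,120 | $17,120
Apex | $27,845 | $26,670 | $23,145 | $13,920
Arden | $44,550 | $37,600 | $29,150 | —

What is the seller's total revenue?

Merging the schedules and taking the best 3: 44,550 (Arden-1), 37,600 (Arden-2), 29,150 (Arden-3)
The (k+1)-th unit-bid is $27,845.
Allocation: Arden 3. Every unit priced at $27,845.
Revenue = 3 × 27,845 = $83,535.

Total revenue: $83,535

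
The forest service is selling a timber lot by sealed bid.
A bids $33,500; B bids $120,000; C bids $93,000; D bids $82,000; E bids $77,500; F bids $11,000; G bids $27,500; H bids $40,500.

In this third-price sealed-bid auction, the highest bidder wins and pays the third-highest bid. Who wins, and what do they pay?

Sorting bids: 120,000 (B) > 93,000 (C) > 82,000 (D) > 77,500 (E) > 40,500 (H) > 33,500 (A) > …
B is highest; pays the third-highest bid, $82,000.

B pays $82,000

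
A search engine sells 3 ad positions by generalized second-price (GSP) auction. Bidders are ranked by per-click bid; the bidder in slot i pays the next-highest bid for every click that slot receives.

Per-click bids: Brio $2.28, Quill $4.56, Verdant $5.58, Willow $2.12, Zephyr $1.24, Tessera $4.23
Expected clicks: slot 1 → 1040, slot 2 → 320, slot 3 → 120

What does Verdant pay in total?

Verdant pays $4742.40

Ranked by bid: $5.58 (Verdant) > $4.56 (Quill) > $4.23 (Tessera) > $2.28 (Brio) > …
Verdant holds slot 1 → pays next bid $4.56 × 1040 clicks = $4742.40.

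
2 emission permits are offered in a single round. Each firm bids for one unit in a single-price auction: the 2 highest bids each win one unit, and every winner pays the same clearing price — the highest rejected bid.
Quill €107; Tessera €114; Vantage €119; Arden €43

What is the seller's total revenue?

Total revenue: €214

Ordering the bids: 119 (Vantage), 114 (Tessera), 107 (Quill), 43 (Arden)
The 2 highest are Vantage, Tessera.
First losing bid is Quill's €107, which sets the uniform price.
Total revenue = 2 × €107 = €214.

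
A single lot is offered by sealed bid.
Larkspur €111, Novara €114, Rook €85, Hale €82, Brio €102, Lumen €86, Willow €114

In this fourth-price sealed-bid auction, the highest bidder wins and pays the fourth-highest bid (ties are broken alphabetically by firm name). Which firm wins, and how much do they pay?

Novara pays €102

Bids in order: 114 (Novara) > 114 (Willow) > 111 (Larkspur) > 102 (Brio) > 86 (Lumen) > 85 (Rook) > …
Tie at €114 → Novara wins by tie-break.
Novara is highest; pays the fourth-highest bid, €102.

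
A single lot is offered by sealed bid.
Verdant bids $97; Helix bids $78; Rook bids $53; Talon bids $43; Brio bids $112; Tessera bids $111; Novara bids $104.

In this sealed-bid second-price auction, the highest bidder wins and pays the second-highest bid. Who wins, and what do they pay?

Bids in order: 112 (Brio) > 111 (Tessera) > 104 (Novara) > 97 (Verdant) > 78 (Helix) > 53 (Rook) > …
Second-price: Brio pays Tessera's bid of $111.

Brio pays $111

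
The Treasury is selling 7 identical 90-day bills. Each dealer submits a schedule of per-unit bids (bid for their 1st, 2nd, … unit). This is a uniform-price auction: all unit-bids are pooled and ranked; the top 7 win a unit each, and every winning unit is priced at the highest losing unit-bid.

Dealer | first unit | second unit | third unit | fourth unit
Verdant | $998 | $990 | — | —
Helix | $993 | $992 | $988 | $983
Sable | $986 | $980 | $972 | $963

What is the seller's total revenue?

Merging the schedules and taking the best 7: 998 (Verdant-1), 993 (Helix-1), 992 (Helix-2), 990 (Verdant-2), 988 (Helix-3), 986 (Sable-1), 983 (Helix-4)
The (k+1)-th unit-bid is $980.
Allocation: Helix 4, Sable 1, Verdant 2. Every unit priced at $980.
Revenue = 7 × 980 = $6,860.

Total revenue: $6,860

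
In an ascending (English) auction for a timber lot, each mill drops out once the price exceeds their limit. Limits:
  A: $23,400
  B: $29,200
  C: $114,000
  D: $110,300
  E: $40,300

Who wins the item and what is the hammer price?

Ascending (English) auction: the price rises until one bidder remains; the winner pays the price at which the last rival dropped out.
Sorting limits: 114,000 (C) > 110,300 (D) > 40,300 (E) > 29,200 (B) > 23,400 (A)
Bidding ends when D exits at $110,300; C takes it.

C wins at $110,300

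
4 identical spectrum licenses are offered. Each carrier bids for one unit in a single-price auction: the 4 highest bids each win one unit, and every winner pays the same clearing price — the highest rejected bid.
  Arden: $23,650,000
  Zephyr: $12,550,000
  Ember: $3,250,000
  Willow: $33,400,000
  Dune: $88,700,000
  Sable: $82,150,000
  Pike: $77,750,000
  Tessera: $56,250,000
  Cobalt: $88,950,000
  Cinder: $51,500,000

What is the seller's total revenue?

Bids ranked high→low: 88,950,000 (Cobalt), 88,700,000 (Dune), 82,150,000 (Sable), 77,750,000 (Pike), 56,250,000 (Tessera), 51,500,000 (Cinder), …
The 4 highest are Cobalt, Dune, Sable, Pike.
Clearing price = highest rejected bid = $56,250,000.
Total revenue = 4 × $56,250,000 = $225,000,000.

Total revenue: $225,000,000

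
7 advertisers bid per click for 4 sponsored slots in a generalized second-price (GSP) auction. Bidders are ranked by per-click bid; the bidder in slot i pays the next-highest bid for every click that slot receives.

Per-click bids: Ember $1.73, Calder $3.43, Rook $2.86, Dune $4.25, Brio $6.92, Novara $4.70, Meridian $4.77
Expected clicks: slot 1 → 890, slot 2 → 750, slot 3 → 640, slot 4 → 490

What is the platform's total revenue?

Per-click bids in order: $6.92 (Brio) > $4.77 (Meridian) > $4.70 (Novara) > $4.25 (Dune) > $3.43 (Calder) > …
Slot 1: Brio pays $4.77 × 890 = $4245.30
Slot 2: Meridian pays $4.70 × 750 = $3525.00
Slot 3: Novara pays $4.25 × 640 = $2720.00
Slot 4: Dune pays $3.43 × 490 = $1680.70
Total = $12171.00

Total revenue: $12171.00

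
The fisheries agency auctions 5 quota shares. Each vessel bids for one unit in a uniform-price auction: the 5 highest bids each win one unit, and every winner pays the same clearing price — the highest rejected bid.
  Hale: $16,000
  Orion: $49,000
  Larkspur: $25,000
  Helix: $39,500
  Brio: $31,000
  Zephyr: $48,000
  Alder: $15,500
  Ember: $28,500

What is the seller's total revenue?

Total revenue: $125,000

Ordering the bids: 49,000 (Orion), 48,000 (Zephyr), 39,500 (Helix), 31,000 (Brio), 28,500 (Ember), 25,000 (Larkspur), 16,000 (Hale), …
Winners (5 units): Orion, Zephyr, Helix, Brio, Ember.
First losing bid is Larkspur's $25,000, which sets the uniform price.
Total revenue = 5 × $25,000 = $125,000.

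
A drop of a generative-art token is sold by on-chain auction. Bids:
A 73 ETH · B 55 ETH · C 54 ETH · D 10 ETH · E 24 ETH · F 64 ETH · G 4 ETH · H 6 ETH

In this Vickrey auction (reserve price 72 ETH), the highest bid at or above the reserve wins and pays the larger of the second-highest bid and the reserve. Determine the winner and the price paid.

A pays 72 ETH

Bids ranked: 73 (A) > 64 (F) > 55 (B) > 54 (C) > 24 (E) > 10 (D) > …
A has the top bid at or above the reserve (73 ETH).
max(second-highest 64 ETH, reserve 72 ETH) = 72 ETH.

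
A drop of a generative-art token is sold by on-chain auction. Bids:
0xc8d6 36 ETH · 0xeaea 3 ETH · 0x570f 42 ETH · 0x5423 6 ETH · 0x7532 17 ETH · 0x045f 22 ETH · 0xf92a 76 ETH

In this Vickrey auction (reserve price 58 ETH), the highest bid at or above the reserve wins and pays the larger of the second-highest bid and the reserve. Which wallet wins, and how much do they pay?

Rule: the highest bid at or above the reserve wins and pays the larger of the second-highest bid and the reserve.
Bids ranked: 76 (0xf92a) > 42 (0x570f) > 36 (0xc8d6) > 22 (0x045f) > 17 (0x7532) > 6 (0x5423) > …
Highest eligible bid: 0xf92a at 76 ETH.
max(second-highest 42 ETH, reserve 58 ETH) = 58 ETH.

0xf92a pays 58 ETH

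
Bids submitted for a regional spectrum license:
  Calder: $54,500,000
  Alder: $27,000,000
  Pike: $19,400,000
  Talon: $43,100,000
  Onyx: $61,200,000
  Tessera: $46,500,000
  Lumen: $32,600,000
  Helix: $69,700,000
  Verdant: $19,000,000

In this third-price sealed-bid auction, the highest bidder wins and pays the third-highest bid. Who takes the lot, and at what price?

Rule: the highest bidder wins and pays the third-highest bid.
Bids ranked: 69,700,000 (Helix) > 61,200,000 (Onyx) > 54,500,000 (Calder) > 46,500,000 (Tessera) > 43,100,000 (Talon) > 32,600,000 (Lumen) > …
Helix is highest; pays the third-highest bid, $54,500,000.

Helix pays $54,500,000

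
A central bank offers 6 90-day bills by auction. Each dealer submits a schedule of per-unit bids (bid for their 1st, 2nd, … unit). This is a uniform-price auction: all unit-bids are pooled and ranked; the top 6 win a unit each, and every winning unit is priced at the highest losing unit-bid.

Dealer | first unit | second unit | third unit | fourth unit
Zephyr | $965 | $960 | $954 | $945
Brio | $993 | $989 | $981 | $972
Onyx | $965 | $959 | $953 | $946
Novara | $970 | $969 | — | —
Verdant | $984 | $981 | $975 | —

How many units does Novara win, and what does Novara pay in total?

Novara: 0 units, pays $0

All unit-bids, highest first — top 6: 993 (Brio-1), 989 (Brio-2), 984 (Verdant-1), 981 (Brio-3), 981 (Verdant-2), 975 (Verdant-3)
First bid not allocated: $972.
Novara wins 0 unit(s) at $972 each.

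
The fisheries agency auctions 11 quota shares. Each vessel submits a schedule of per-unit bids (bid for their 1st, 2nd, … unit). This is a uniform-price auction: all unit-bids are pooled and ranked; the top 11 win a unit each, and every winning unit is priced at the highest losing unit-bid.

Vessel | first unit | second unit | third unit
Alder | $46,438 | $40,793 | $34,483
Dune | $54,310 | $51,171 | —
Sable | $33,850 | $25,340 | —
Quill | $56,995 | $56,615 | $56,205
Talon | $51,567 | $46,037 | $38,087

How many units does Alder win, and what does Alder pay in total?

All unit-bids, highest first — top 11: 56,995 (Quill-1), 56,615 (Quill-2), 56,205 (Quill-3), 54,310 (Dune-1), 51,567 (Talon-1), 51,171 (Dune-2), 46,438 (Alder-1), 46,037 (Talon-2), 40,793 (Alder-2), 38,087 (Talon-3), 34,483 (Alder-3)
Highest rejected unit-bid = $33,850.
Alder wins 3 unit(s) at $33,850 each.

Alder: 3 units, pays $101,550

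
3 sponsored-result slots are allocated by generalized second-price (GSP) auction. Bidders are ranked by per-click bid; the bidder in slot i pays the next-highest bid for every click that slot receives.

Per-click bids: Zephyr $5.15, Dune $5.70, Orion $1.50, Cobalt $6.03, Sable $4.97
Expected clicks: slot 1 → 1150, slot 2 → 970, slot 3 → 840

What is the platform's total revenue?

Per-click bids in order: $6.03 (Cobalt) > $5.70 (Dune) > $5.15 (Zephyr) > $4.97 (Sable) > …
Slot 1: Cobalt pays $5.70 × 1150 = $6555.00
Slot 2: Dune pays $5.15 × 970 = $4995.50
Slot 3: Zephyr pays $4.97 × 840 = $4174.80
Total = $15725.30

Total revenue: $15725.30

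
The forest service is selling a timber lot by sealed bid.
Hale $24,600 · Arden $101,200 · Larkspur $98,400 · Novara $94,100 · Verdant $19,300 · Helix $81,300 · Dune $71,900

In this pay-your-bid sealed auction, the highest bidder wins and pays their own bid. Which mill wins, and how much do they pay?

Pay-your-bid sealed auction: the highest bidder wins and pays their own bid.
Bids in order: 101,200 (Arden) > 98,400 (Larkspur) > 94,100 (Novara) > 81,300 (Helix) > 71,900 (Dune) > 24,600 (Hale) > …
Arden has the highest bid and pays exactly that: $101,200.

Arden pays $101,200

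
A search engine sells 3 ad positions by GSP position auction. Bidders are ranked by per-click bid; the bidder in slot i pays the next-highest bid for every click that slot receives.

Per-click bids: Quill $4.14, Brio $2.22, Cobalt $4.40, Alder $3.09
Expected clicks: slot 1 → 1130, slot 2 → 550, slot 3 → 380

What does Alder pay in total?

Alder pays $843.60

Per-click bids in order: $4.40 (Cobalt) > $4.14 (Quill) > $3.09 (Alder) > $2.22 (Brio)
Alder holds slot 3 → pays next bid $2.22 × 380 clicks = $843.60.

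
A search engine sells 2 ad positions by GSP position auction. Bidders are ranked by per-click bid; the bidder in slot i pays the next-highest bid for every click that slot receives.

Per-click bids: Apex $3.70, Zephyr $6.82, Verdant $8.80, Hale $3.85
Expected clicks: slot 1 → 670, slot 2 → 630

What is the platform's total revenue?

Total revenue: $6994.90

Ranked by bid: $8.80 (Verdant) > $6.82 (Zephyr) > $3.85 (Hale) > …
Slot 1: Verdant pays $6.82 × 670 = $4569.40
Slot 2: Zephyr pays $3.85 × 630 = $2425.50
Total = $6994.90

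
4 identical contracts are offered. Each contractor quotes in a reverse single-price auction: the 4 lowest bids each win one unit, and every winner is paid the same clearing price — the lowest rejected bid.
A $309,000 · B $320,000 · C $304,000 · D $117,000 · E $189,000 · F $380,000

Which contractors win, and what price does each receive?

Bids ranked low→high: 117,000 (D), 189,000 (E), 304,000 (C), 309,000 (A), 320,000 (B), 380,000 (F)
The 4 lowest are D, E, C, A.
First losing bid is B's $320,000, which sets the uniform price.

D, E, C, A; each is paid $320,000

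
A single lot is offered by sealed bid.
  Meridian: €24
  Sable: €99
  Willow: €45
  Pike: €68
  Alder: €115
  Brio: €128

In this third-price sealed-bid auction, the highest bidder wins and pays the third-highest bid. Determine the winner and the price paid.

Bids in order: 128 (Brio) > 115 (Alder) > 99 (Sable) > 68 (Pike) > 45 (Willow) > 24 (Meridian)
Brio wins; payment is bid #3 in the ranking = €99.

Brio pays €99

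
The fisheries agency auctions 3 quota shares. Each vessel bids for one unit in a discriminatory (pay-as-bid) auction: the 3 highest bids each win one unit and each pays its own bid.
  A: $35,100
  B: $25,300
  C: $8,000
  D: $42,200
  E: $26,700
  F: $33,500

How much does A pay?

A pays $35,100

Sorting: 42,200 (D), 35,100 (A), 33,500 (F), 26,700 (E), 25,300 (B), …
Winners (3 units): D, A, F.
A wins → own bid $35,100.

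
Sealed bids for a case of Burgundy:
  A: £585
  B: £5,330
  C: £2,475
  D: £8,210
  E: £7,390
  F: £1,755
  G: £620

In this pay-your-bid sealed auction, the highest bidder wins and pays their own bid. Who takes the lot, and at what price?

D pays £8,210

Bids ranked: 8,210 (D) > 7,390 (E) > 5,330 (B) > 2,475 (C) > 1,755 (F) > 620 (G) > …
D has the highest bid and pays exactly that: £8,210.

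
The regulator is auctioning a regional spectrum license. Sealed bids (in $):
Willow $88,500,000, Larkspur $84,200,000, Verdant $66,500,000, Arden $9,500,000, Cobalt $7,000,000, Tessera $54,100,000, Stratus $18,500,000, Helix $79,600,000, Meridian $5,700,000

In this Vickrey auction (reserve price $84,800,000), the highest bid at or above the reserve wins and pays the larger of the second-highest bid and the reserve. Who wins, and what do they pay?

Vickrey auction (reserve price $84,800,000): the highest bid at or above the reserve wins and pays the larger of the second-highest bid and the reserve.
Sorting bids: 88,500,000 (Willow) > 84,200,000 (Larkspur) > 79,600,000 (Helix) > 66,500,000 (Verdant) > 54,100,000 (Tessera) > 18,500,000 (Stratus) > …
Highest eligible bid: Willow at $88,500,000.
max(second-highest $84,200,000, reserve $84,800,000) = $84,800,000.

Willow pays $84,800,000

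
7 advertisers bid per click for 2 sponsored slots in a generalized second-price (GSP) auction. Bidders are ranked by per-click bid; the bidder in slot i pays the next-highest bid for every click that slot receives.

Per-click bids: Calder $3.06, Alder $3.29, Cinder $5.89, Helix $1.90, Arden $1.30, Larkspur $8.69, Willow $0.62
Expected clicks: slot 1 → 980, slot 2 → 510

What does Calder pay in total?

Calder pays $0.00

Ranked by bid: $8.69 (Larkspur) > $5.89 (Cinder) > $3.29 (Alder) > …
Calder ranks below slot 2 → no slot, pays nothing.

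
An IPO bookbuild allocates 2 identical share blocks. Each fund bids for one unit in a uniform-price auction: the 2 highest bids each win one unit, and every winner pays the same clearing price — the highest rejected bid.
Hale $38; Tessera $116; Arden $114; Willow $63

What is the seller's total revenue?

Total revenue: $126

Ordering the bids: 116 (Tessera), 114 (Arden), 63 (Willow), 38 (Hale)
Winners (2 units): Tessera, Arden.
Highest unsuccessful bid: $63 → clearing price.
Total revenue = 2 × $63 = $126.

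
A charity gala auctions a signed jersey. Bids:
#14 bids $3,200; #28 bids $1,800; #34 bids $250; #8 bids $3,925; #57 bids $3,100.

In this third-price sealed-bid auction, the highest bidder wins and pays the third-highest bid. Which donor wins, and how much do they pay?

Sorting bids: 3,925 (#8) > 3,200 (#14) > 3,100 (#57) > 1,800 (#28) > 250 (#34)
#8 wins; payment is bid #3 in the ranking = $3,100.

#8 pays $3,100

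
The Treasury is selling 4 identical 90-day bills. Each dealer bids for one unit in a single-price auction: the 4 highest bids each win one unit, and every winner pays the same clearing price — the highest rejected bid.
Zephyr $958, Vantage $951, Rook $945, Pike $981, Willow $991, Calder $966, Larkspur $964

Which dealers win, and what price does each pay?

Sorting: 991 (Willow), 981 (Pike), 966 (Calder), 964 (Larkspur), 958 (Zephyr), 951 (Vantage), …
The 4 highest are Willow, Pike, Calder, Larkspur.
Highest unsuccessful bid: $958 → clearing price.

Willow, Pike, Calder, Larkspur; each pays $958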